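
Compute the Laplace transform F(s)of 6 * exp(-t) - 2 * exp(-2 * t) 6/(s+1) - 2/(s+2)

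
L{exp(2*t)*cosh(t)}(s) (s - 2)/((s - 2)^2-1)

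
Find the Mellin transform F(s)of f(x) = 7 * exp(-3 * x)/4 7 * gamma(s)/(4 * 3^s)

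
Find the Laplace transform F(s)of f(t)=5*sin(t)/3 5/(3*(s^2+1))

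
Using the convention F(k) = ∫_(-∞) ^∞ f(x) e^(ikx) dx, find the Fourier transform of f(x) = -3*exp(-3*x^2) -sqrt(3)*sqrt(pi)*exp(-k^2/12) 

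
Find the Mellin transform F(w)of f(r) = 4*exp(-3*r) 4*gamma(w)/3^w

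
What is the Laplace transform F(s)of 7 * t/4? 7/(4 * s^2)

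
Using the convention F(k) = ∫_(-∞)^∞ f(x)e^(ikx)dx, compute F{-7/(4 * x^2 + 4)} -7 * pi * exp(-Abs(k))/4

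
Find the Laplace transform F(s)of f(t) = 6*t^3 36/s^4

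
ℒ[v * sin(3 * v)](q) 6 * q/(q^2 + 9)^2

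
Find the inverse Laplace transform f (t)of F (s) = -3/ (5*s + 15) -3*exp (-3*t)/5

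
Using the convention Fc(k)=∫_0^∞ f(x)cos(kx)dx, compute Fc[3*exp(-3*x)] 9/(k^2 + 9)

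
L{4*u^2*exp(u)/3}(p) 8/(3*(p - 1)^3)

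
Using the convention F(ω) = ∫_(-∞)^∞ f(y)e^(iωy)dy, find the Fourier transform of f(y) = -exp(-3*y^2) -sqrt(3)*sqrt(pi)*exp(-ω^2/12)/3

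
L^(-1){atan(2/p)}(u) sin(2 * u)/u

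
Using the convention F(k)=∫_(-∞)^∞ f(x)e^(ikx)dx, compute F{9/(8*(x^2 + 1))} 9*pi*exp(-Abs(k))/8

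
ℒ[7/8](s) 7/(8 * s)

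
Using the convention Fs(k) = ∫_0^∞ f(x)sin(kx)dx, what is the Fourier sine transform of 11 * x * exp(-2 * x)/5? 44 * k/(5 * (k^2 + 4)^2)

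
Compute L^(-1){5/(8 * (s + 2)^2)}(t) 5 * t * exp(-2 * t)/8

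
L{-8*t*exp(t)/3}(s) -8/(3*(s - 1)^2)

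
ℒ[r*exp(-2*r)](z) (z + 2) ^(-2) 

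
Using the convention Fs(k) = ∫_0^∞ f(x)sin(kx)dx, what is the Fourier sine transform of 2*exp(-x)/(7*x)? 2*atan(k)/7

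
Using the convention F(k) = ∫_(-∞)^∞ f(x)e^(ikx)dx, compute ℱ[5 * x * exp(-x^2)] 5 * I * sqrt(pi) * k * exp(-k^2/4)/2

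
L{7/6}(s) 7/(6*s)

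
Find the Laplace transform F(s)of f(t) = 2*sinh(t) 2/(s^2 - 1)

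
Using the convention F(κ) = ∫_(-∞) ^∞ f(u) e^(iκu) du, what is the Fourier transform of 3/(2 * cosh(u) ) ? 3 * pi/(2 * cosh(pi * κ/2) ) 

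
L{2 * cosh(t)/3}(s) 2 * s/(3 * (s^2 - 1))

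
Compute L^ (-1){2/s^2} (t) 2 * t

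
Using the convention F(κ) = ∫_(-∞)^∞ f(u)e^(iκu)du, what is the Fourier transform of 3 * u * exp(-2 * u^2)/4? 3 * sqrt(2) * I * sqrt(pi) * κ * exp(-κ^2/8)/32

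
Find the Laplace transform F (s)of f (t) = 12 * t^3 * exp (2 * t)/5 72/ (5 * (s - 2)^4)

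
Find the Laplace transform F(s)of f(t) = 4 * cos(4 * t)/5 4 * s/(5 * (s^2+16))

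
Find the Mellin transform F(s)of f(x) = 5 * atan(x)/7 -5 * pi * sec(pi * s/2)/(14 * s)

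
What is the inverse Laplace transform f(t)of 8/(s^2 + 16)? 2*sin(4*t)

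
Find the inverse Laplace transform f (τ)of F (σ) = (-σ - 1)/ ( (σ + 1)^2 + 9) -exp (-τ) * cos (3 * τ)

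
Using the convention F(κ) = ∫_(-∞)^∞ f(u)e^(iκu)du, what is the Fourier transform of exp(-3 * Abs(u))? 6/(κ^2 + 9)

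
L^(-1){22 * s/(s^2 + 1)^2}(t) 11 * t * sin(t)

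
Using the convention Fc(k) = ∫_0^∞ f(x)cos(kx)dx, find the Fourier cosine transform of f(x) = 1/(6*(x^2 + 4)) pi*exp(-2*k)/24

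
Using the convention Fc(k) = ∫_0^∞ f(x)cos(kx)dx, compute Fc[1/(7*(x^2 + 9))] pi*exp(-3*k)/42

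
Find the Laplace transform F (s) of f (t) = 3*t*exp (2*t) 3/ (s - 2) ^2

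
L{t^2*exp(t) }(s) 2/(s - 1) ^3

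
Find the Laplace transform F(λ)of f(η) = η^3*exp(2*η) 6/(λ - 2)^4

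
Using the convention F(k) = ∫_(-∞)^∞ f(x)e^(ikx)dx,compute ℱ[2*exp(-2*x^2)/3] sqrt(2)*sqrt(pi)*exp(-k^2/8)/3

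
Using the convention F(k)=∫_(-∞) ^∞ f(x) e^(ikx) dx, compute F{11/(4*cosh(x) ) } 11*pi/(4*cosh(pi*k/2) ) 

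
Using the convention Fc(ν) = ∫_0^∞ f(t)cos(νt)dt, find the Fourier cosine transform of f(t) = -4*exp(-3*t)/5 -12/(5*ν^2+45)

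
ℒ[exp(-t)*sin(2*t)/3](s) 2/(3*((s + 1)^2 + 4))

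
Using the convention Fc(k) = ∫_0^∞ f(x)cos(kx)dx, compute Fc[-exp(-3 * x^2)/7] -sqrt(3) * sqrt(pi) * exp(-k^2/12)/42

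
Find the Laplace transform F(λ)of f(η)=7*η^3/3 14/λ^4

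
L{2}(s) 2/s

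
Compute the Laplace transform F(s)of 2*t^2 4/s^3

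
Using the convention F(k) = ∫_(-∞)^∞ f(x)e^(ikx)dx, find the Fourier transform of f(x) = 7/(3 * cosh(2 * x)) 7 * pi/(6 * cosh(pi * k/4))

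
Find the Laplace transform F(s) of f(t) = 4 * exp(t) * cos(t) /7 4 * (s - 1) /(7 * ((s - 1) ^2 + 1) ) 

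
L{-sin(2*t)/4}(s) -1/(2*s^2 + 8)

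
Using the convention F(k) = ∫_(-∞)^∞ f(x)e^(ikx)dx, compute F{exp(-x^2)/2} sqrt(pi)*exp(-k^2/4)/2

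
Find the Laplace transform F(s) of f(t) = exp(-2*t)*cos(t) (s + 2) /((s + 2) ^2 + 1) 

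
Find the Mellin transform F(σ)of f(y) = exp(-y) gamma(σ)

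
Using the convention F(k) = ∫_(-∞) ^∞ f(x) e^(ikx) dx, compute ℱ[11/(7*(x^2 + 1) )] 11*pi*exp(-Abs(k) ) /7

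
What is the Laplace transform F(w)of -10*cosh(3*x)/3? -10*w/(3*w^2-27)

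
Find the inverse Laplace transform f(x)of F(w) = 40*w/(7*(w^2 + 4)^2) 10*x*sin(2*x)/7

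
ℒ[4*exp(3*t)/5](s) 4/(5*(s - 3))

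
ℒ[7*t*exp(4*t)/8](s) 7/(8*(s - 4)^2)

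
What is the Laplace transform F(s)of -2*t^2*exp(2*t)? -4/(s - 2)^3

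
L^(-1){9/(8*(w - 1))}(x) 9*exp(x)/8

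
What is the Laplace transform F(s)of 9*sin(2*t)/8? 9/(4*(s^2 + 4))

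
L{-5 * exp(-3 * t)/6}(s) -5/(6 * s + 18)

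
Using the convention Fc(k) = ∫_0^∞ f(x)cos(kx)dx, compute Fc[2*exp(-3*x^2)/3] sqrt(3)*sqrt(pi)*exp(-k^2/12)/9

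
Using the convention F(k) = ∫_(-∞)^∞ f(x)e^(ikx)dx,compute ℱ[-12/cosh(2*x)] -6*pi/cosh(pi*k/4)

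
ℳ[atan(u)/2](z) -pi * sec(pi * z/2)/(4 * z)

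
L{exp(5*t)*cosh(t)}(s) (s - 5)/((s - 5)^2 - 1)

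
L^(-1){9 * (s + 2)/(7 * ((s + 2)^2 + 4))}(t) 9 * exp(-2 * t) * cos(2 * t)/7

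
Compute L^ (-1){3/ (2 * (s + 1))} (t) 3 * exp (-t)/2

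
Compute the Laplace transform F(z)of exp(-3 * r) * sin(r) 1/((z + 3)^2 + 1)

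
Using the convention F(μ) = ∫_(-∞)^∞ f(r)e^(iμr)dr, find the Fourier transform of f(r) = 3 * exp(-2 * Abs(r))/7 12/(7 * (μ^2+4))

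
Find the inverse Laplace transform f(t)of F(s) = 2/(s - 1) 2 * exp(t)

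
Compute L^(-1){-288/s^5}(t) -12 * t^4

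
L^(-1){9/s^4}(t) 3*t^3/2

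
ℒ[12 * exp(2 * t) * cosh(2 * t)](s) 12 * (s - 2) /(s * (s - 4) ) 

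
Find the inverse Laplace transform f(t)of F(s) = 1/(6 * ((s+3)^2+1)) exp(-3 * t) * sin(t)/6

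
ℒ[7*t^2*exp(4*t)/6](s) 7/(3*(s - 4)^3)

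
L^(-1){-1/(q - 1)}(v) -exp(v)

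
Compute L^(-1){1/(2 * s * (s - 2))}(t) exp(t) * sinh(t)/2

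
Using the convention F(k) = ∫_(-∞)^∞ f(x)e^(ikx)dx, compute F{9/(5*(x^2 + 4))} 9*pi*exp(-2*Abs(k))/10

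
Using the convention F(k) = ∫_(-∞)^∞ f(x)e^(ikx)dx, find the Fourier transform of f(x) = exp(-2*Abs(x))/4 1/(k^2 + 4)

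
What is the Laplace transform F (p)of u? p^ (-2)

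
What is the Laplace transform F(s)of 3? 3/s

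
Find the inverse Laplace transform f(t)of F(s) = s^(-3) t^2/2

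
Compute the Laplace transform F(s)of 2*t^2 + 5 5/s + 4/s^3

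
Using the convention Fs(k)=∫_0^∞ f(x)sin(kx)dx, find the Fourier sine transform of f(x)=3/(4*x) 3*pi/8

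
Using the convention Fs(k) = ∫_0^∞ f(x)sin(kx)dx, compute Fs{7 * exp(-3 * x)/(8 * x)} 7 * atan(k/3)/8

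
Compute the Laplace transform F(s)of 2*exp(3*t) 2/(s - 3)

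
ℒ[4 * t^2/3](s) 8/(3 * s^3)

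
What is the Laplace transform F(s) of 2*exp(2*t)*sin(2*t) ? 4/((s - 2) ^2 + 4) 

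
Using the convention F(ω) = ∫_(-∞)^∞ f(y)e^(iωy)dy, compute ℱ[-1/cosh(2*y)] -pi/(2*cosh(pi*ω/4))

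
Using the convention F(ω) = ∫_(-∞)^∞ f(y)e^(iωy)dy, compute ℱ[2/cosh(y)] 2*pi/cosh(pi*ω/2)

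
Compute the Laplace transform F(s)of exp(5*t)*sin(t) 1/((s - 5)^2 + 1)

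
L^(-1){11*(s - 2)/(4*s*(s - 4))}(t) 11*exp(2*t)*cosh(2*t)/4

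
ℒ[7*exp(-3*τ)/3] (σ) 7/(3*(σ + 3))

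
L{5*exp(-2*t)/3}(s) 5/(3*(s + 2))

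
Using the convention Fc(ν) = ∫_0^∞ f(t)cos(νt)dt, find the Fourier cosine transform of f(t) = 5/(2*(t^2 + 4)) 5*pi*exp(-2*ν)/8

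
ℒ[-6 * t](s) -6/s^2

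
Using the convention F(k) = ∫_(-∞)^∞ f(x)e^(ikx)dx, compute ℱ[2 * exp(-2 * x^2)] sqrt(2) * sqrt(pi) * exp(-k^2/8)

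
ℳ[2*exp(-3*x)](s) 2*gamma(s)/3^s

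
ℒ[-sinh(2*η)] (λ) -2/(λ^2 - 4)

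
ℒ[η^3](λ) 6/λ^4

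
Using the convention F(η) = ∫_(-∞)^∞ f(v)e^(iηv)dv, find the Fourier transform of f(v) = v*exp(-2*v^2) sqrt(2)*I*sqrt(pi)*η*exp(-η^2/8)/8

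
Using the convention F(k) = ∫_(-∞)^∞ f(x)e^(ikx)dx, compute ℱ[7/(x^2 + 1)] 7*pi*exp(-Abs(k))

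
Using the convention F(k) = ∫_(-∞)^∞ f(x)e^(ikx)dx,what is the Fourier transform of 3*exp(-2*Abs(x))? 12/(k^2 + 4)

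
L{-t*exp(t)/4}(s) -1/(4*(s - 1)^2)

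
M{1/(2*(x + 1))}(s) pi*csc(pi*s)/2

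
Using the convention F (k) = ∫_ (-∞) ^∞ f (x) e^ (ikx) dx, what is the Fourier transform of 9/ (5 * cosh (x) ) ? 9 * pi/ (5 * cosh (pi * k/2) ) 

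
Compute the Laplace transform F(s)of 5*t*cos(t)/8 5*(s^2 - 1)/(8*(s^2 + 1)^2)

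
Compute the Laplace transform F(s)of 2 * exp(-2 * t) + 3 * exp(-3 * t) 3/(s + 3) + 2/(s + 2)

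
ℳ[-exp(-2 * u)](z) -gamma(z)/2^z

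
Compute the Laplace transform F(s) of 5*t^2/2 5/s^3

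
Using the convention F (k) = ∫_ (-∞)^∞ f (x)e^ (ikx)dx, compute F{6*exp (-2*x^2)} 3*sqrt (2)*sqrt (pi)*exp (-k^2/8)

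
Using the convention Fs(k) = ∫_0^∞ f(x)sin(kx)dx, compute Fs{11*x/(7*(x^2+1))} 11*pi*exp(-k)/14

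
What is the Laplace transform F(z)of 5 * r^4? 120/z^5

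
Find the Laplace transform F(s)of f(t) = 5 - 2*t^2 5/s - 4/s^3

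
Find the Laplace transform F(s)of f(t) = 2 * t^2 4/s^3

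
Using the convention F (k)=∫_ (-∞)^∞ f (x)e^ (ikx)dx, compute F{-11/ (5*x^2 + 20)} -11*pi*exp (-2*Abs (k))/10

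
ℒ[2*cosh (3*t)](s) 2*s/ (s^2 - 9) 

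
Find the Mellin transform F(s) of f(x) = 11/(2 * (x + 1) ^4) 11 * gamma(s) * gamma(4 - s) /12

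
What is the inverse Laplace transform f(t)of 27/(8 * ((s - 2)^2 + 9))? 9 * exp(2 * t) * sin(3 * t)/8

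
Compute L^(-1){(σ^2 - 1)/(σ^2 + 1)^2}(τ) τ*cos(τ)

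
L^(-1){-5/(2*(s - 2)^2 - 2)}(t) -5*exp(2*t)*sinh(t)/2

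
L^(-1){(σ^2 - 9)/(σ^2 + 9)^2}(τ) τ * cos(3 * τ)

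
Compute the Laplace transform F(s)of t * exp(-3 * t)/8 1/(8 * (s + 3)^2)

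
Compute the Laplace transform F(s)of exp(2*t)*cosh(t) (s - 2)/((s - 2)^2 - 1)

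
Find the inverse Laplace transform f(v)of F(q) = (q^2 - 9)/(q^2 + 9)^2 v*cos(3*v)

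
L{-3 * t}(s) -3/s^2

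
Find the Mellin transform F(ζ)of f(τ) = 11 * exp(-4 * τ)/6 11 * gamma(ζ)/(6 * 2^(2 * ζ))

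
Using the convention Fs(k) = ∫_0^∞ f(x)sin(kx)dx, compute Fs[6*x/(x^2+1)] 3*pi*exp(-k)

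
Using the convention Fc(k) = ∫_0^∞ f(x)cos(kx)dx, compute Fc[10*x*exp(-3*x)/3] 10*(9 - k^2)/(3*(k^2 + 9)^2)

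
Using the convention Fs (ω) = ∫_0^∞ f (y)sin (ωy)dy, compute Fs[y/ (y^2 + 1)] pi*exp (-ω)/2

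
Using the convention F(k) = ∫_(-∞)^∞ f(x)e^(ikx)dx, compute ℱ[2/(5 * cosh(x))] 2 * pi/(5 * cosh(pi * k/2))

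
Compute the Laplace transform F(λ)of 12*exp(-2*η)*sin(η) 12/((λ+2)^2+1)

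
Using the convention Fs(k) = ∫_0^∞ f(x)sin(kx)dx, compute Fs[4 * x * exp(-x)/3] 8 * k/(3 * (k^2 + 1)^2)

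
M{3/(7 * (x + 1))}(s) 3 * pi * csc(pi * s)/7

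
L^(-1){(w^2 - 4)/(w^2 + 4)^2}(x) x * cos(2 * x)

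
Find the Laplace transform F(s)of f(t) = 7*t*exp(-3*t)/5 7/(5*(s + 3)^2)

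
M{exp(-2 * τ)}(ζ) gamma(ζ)/2^ζ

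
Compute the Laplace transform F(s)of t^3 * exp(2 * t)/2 3/(s - 2)^4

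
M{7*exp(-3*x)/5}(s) 7*gamma(s)/(5*3^s)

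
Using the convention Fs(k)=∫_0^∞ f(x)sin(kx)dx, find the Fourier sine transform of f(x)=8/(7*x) 4*pi/7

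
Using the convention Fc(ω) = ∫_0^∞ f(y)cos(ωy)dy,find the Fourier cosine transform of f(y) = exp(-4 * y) 4/(ω^2 + 16)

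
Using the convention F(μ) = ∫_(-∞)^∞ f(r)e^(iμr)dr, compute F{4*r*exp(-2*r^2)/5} sqrt(2)*I*sqrt(pi)*μ*exp(-μ^2/8)/10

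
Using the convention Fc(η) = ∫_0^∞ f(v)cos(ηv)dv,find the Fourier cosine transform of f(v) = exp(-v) 1/(η^2 + 1)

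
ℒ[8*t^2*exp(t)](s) 16/(s - 1)^3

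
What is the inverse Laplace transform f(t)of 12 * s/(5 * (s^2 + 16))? 12 * cos(4 * t)/5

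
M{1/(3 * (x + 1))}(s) pi * csc(pi * s)/3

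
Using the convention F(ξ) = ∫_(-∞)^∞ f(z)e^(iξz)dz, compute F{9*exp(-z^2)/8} 9*sqrt(pi)*exp(-ξ^2/4)/8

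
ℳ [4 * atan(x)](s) -2 * pi * sec(pi * s/2)/s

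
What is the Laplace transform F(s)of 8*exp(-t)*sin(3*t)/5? 24/(5*((s+1)^2+9))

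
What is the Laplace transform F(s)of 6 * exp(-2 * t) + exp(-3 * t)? 6/(s + 2) + 1/(s + 3)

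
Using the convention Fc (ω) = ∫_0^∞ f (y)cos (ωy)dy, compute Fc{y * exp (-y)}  (1 - ω^2)/ (ω^2 + 1)^2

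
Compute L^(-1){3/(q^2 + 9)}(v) sin(3*v)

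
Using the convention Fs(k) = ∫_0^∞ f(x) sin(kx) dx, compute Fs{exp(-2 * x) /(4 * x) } atan(k/2) /4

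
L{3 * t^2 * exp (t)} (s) 6/ (s - 1)^3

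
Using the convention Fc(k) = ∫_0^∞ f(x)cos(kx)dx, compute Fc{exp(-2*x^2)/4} sqrt(2)*sqrt(pi)*exp(-k^2/8)/16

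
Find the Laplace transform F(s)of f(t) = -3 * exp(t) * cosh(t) 3 * (1 - s)/(s * (s - 2))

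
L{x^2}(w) 2/w^3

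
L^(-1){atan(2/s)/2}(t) sin(2 * t)/(2 * t)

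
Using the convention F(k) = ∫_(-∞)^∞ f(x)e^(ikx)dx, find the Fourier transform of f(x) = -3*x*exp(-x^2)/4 -3*I*sqrt(pi)*k*exp(-k^2/4)/8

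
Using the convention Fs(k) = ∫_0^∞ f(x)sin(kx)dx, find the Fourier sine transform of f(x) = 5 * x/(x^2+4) 5 * pi * exp(-2 * k)/2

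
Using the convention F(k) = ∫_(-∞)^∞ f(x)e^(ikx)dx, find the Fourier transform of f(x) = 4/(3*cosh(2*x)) 2*pi/(3*cosh(pi*k/4))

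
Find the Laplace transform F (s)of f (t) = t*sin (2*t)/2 2*s/ (s^2 + 4)^2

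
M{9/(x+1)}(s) 9*pi*csc(pi*s)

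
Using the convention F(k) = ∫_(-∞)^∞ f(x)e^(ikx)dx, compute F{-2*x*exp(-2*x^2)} -sqrt(2)*I*sqrt(pi)*k*exp(-k^2/8)/4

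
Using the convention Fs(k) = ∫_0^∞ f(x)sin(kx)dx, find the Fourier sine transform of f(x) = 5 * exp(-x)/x 5 * atan(k)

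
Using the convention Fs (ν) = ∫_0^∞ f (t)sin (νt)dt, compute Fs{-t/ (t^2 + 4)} -pi * exp (-2 * ν)/2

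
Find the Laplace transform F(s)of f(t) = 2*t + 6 6/s + 2/s^2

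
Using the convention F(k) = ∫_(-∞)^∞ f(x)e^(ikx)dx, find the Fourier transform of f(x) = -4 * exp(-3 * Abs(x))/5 -24/(5 * k^2 + 45)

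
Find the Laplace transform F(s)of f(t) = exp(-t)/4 1/(4*(s + 1))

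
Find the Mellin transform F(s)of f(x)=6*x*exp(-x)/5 6*gamma(s + 1)/5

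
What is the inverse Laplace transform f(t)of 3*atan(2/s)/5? 3*sin(2*t)/(5*t)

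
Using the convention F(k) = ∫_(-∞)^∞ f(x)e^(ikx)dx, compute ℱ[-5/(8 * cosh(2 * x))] -5 * pi/(16 * cosh(pi * k/4))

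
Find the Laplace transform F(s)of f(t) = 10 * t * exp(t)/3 10/(3 * (s - 1)^2)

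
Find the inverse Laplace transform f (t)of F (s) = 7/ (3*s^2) 7*t/3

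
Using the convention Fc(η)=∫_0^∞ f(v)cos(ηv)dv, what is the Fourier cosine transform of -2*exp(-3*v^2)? -sqrt(3)*sqrt(pi)*exp(-η^2/12)/3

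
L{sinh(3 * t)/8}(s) 3/(8 * (s^2 - 9))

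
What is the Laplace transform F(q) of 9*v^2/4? 9/(2*q^3) 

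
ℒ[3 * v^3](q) 18/q^4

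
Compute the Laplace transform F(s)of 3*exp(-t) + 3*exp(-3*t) 3/(s + 1) + 3/(s + 3)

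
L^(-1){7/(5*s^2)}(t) 7*t/5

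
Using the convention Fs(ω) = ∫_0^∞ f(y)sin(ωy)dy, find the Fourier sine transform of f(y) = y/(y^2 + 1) pi * exp(-ω)/2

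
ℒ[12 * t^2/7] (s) 24/(7 * s^3)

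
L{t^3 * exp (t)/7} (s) 6/ (7 * (s - 1)^4)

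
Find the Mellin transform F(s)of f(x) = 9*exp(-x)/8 9*gamma(s)/8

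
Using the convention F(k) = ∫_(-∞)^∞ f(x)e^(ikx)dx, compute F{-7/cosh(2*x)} -7*pi/(2*cosh(pi*k/4))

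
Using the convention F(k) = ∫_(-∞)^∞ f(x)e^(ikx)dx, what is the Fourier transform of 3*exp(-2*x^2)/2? 3*sqrt(2)*sqrt(pi)*exp(-k^2/8)/4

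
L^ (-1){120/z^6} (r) r^5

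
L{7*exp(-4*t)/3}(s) 7/(3*(s+4))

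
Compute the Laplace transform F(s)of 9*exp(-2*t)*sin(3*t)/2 27/(2*((s+2)^2+9))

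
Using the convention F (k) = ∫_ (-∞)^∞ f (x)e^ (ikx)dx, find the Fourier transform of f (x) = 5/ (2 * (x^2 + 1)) 5 * pi * exp (-Abs (k))/2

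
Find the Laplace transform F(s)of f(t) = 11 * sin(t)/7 11/(7 * (s^2 + 1))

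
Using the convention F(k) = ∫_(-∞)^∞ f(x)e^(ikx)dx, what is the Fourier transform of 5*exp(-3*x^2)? 5*sqrt(3)*sqrt(pi)*exp(-k^2/12)/3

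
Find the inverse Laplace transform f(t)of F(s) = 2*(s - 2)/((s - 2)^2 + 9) 2*exp(2*t)*cos(3*t)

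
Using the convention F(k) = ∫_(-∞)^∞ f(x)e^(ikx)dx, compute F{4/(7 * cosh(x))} 4 * pi/(7 * cosh(pi * k/2))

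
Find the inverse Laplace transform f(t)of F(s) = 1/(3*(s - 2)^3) t^2*exp(2*t)/6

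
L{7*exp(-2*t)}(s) 7/(s+2)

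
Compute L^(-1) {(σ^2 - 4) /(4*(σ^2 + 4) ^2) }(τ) τ*cos(2*τ) /4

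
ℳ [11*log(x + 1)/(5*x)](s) -11*pi*csc(pi*s)/(5*s - 5)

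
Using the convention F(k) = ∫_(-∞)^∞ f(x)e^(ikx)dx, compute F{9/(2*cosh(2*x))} 9*pi/(4*cosh(pi*k/4))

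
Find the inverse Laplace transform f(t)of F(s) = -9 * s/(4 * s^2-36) -9 * cosh(3 * t)/4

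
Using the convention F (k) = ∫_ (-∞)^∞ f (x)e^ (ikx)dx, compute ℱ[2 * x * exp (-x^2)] I * sqrt (pi) * k * exp (-k^2/4)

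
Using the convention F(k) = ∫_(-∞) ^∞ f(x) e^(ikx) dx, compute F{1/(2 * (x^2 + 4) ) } pi * exp(-2 * Abs(k) ) /4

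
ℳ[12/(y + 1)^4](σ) 2 * gamma(σ) * gamma(4 - σ)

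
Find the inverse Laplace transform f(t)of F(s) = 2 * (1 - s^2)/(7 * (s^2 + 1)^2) -2 * t * cos(t)/7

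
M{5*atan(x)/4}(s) -5*pi*sec(pi*s/2)/(8*s)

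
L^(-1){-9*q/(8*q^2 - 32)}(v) -9*cosh(2*v)/8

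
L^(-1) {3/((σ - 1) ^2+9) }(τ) exp(τ)*sin(3*τ) 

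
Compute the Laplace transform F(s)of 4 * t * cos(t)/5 4 * (s^2 - 1)/(5 * (s^2 + 1)^2)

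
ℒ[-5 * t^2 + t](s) s^(-2)-10/s^3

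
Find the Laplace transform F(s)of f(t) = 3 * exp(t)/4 3/(4 * (s - 1))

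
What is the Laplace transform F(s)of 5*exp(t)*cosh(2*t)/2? 5*(s - 1)/(2*((s - 1)^2 - 4))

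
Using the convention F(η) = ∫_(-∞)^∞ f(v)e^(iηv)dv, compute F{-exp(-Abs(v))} -2/(η^2 + 1)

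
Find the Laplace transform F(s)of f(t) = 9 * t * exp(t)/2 9/(2 * (s - 1)^2)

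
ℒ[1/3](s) 1/(3 * s)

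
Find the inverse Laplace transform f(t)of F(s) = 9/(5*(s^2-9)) 3*sinh(3*t)/5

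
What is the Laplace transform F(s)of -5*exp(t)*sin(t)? -5/((s - 1)^2 + 1)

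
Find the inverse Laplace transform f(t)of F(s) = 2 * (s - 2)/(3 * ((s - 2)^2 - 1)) 2 * exp(2 * t) * cosh(t)/3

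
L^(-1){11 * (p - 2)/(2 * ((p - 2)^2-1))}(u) 11 * exp(2 * u) * cosh(u)/2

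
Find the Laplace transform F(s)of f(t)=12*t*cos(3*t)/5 12*(s^2 - 9)/(5*(s^2+9)^2)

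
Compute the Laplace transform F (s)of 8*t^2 16/s^3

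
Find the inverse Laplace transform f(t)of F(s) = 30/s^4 5 * t^3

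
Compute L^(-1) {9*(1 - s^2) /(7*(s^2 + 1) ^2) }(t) -9*t*cos(t) /7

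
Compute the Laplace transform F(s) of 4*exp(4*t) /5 4/(5*(s - 4) ) 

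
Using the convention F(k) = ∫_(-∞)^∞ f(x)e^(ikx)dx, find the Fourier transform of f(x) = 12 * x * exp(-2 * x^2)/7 3 * sqrt(2) * I * sqrt(pi) * k * exp(-k^2/8)/14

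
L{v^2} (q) 2/q^3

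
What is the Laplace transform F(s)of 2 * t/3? 2/(3 * s^2)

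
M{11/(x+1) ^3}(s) 11 * pi * (s - 2) * (s - 1) /(2 * sin(pi * s) ) 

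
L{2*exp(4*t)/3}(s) 2/(3*(s - 4))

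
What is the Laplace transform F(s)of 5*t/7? 5/(7*s^2)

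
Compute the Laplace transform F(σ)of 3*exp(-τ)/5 3/(5*(σ + 1))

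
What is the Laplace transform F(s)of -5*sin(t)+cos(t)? s/(s^2+1) - 5/(s^2+1)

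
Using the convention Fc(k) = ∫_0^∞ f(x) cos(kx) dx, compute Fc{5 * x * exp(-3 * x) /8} 5 * (9 - k^2) /(8 * (k^2 + 9) ^2) 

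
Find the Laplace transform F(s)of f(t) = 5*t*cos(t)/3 5*(s^2-1)/(3*(s^2 + 1)^2)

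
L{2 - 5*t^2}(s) 2/s - 10/s^3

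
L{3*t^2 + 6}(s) 6/s + 6/s^3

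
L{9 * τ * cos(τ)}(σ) 9 * (σ^2 - 1)/(σ^2+1)^2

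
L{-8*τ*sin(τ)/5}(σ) -16*σ/(5*(σ^2 + 1)^2)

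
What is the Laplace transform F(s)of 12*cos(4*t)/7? 12*s/(7*(s^2 + 16))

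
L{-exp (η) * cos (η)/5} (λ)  (1 - λ)/ (5 * ( (λ - 1)^2 + 1))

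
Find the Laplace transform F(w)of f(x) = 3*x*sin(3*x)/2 9*w/(w^2+9)^2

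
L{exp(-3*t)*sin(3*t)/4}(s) 3/(4*((s+3)^2+9))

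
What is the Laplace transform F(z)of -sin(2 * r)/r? -atan(2/z)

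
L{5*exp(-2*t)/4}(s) 5/(4*(s+2))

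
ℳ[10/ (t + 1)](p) 10*pi*csc (pi*p)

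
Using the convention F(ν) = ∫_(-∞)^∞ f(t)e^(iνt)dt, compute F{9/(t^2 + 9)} 3*pi*exp(-3*Abs(ν))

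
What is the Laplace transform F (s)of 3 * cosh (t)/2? 3 * s/ (2 * (s^2 - 1))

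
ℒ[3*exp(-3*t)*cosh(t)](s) 3*(s+3)/((s+3)^2 - 1)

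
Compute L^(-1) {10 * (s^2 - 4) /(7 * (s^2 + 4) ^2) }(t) 10 * t * cos(2 * t) /7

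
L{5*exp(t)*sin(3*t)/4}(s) 15/(4*((s - 1)^2+9))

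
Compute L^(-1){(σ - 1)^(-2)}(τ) τ*exp(τ)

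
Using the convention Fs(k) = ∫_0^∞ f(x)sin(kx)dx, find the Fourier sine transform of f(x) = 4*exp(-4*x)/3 4*k/(3*(k^2 + 16))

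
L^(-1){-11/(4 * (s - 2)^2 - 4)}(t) -11 * exp(2 * t) * sinh(t)/4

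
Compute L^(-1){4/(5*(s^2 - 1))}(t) 4*sinh(t)/5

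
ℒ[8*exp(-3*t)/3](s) 8/(3*(s+3))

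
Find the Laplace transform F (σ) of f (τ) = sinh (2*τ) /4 1/ (2*(σ^2 - 4) ) 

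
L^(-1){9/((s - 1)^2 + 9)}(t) 3*exp(t)*sin(3*t)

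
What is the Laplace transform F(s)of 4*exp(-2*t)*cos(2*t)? 4*(s + 2)/((s + 2)^2 + 4)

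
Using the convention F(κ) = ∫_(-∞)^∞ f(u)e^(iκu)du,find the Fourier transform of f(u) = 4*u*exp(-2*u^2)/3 sqrt(2)*I*sqrt(pi)*κ*exp(-κ^2/8)/6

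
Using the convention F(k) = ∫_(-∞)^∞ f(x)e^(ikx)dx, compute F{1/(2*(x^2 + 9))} pi*exp(-3*Abs(k))/6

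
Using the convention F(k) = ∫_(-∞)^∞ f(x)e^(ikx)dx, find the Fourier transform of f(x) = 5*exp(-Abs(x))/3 10/(3*(k^2 + 1))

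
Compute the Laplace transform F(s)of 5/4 5/(4 * s)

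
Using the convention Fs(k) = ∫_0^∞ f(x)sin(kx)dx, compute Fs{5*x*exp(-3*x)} 30*k/(k^2+9)^2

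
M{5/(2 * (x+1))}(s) 5 * pi * csc(pi * s)/2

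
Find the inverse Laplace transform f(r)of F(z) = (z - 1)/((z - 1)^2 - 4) exp(r) * cosh(2 * r)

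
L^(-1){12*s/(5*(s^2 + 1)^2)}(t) 6*t*sin(t)/5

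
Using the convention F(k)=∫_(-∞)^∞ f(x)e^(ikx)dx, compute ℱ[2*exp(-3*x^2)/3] 2*sqrt(3)*sqrt(pi)*exp(-k^2/12)/9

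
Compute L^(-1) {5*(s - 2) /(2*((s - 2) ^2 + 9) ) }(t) 5*exp(2*t)*cos(3*t) /2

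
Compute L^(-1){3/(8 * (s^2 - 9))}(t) sinh(3 * t)/8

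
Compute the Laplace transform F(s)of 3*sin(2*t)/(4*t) 3*atan(2/s)/4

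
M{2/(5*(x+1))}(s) 2*pi*csc(pi*s)/5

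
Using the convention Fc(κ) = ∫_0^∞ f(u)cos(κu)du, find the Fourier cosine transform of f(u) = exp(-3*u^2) sqrt(3)*sqrt(pi)*exp(-κ^2/12)/6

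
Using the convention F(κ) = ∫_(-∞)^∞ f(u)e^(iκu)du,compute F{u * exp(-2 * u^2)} sqrt(2) * I * sqrt(pi) * κ * exp(-κ^2/8)/8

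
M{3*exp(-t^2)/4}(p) 3*gamma(p/2)/8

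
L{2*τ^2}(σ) 4/σ^3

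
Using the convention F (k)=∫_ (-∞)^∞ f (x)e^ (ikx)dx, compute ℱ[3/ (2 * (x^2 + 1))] 3 * pi * exp (-Abs (k))/2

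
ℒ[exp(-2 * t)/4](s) 1/(4 * (s + 2))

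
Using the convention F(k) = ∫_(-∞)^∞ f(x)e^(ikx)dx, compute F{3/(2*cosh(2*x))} 3*pi/(4*cosh(pi*k/4))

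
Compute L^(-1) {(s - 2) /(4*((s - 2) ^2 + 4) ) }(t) exp(2*t)*cos(2*t) /4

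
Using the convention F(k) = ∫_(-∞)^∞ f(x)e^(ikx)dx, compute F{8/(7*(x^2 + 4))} 4*pi*exp(-2*Abs(k))/7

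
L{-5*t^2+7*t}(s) 7/s^2 - 10/s^3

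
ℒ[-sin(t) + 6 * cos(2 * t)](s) 6 * s/(s^2 + 4)-1/(s^2 + 1)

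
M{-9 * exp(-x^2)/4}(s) -9 * gamma(s/2)/8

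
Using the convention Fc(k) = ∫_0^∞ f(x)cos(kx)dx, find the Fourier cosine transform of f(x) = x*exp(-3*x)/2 (9 - k^2)/(2*(k^2 + 9)^2)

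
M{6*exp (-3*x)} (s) 6*gamma (s)/3^s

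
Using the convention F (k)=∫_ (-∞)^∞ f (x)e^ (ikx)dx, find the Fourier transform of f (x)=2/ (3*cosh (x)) 2*pi/ (3*cosh (pi*k/2))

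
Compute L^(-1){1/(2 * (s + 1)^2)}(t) t * exp(-t)/2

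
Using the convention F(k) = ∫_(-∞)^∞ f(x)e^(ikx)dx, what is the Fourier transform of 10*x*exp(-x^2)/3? 5*I*sqrt(pi)*k*exp(-k^2/4)/3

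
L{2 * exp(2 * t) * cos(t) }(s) 2 * (s - 2) /((s - 2) ^2 + 1) 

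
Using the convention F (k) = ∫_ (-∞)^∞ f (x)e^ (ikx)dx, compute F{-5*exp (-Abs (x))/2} -5/ (k^2 + 1)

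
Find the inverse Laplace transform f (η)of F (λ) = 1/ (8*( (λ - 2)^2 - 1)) exp (2*η)*sinh (η)/8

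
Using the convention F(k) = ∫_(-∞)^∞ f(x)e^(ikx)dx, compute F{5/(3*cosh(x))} 5*pi/(3*cosh(pi*k/2))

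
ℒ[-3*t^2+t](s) s^(-2)-6/s^3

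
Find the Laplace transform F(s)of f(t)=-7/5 -7/(5*s)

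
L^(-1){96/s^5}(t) 4*t^4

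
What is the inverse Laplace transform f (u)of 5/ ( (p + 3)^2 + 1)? 5*exp (-3*u)*sin (u)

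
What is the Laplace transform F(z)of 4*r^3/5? 24/(5*z^4)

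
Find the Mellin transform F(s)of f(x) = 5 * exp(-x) 5 * gamma(s)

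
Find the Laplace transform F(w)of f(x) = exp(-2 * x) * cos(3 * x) (w + 2)/((w + 2)^2 + 9)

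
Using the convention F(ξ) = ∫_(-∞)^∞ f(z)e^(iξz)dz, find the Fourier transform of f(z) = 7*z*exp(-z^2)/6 7*I*sqrt(pi)*ξ*exp(-ξ^2/4)/12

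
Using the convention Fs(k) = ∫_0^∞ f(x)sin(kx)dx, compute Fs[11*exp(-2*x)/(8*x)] 11*atan(k/2)/8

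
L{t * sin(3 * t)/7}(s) 6 * s/(7 * (s^2 + 9)^2)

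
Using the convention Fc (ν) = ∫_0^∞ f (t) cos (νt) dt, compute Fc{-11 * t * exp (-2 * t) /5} 11 * (ν^2 - 4) / (5 * (ν^2+4) ^2) 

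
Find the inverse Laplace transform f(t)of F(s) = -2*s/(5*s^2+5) -2*cos(t)/5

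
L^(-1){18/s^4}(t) 3 * t^3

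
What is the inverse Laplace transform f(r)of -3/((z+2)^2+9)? -exp(-2*r)*sin(3*r)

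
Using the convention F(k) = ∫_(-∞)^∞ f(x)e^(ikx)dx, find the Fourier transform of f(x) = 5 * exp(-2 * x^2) 5 * sqrt(2) * sqrt(pi) * exp(-k^2/8)/2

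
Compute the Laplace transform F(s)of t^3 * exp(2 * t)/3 2/(s - 2)^4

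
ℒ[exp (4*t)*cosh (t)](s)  (s - 4)/ ( (s - 4)^2-1)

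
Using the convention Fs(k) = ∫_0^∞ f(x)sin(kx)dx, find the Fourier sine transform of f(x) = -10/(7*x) -5*pi/7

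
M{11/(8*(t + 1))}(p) 11*pi*csc(pi*p)/8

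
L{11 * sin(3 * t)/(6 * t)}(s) 11 * atan(3/s)/6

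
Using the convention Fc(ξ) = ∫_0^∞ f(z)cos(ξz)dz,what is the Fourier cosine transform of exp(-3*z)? 3/(ξ^2+9)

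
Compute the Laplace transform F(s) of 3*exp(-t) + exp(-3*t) 1/(s + 3) + 3/(s + 1) 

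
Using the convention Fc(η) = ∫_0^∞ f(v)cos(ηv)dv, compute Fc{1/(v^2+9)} pi * exp(-3 * η)/6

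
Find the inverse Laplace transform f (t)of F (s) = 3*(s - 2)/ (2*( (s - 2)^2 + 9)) 3*exp (2*t)*cos (3*t)/2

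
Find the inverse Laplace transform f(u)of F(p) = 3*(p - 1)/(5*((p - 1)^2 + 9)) 3*exp(u)*cos(3*u)/5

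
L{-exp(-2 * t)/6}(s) -1/(6 * s + 12)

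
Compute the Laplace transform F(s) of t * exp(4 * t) (s - 4) ^(-2) 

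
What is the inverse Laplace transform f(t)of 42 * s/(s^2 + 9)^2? 7 * t * sin(3 * t)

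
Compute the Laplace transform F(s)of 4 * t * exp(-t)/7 4/(7 * (s + 1)^2)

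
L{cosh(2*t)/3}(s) s/(3*(s^2 - 4))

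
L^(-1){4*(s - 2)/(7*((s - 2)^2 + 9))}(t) 4*exp(2*t)*cos(3*t)/7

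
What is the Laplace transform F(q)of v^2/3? 2/(3*q^3)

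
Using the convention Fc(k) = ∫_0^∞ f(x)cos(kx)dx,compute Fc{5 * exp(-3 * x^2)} 5 * sqrt(3) * sqrt(pi) * exp(-k^2/12)/6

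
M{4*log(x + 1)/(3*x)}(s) -4*pi*csc(pi*s)/(3*s - 3)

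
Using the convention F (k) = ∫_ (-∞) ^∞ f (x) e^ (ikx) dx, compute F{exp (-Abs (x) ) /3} 2/ (3 * (k^2+1) ) 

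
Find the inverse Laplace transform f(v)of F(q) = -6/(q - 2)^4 -v^3*exp(2*v)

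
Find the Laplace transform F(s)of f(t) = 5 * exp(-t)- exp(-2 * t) 5/(s + 1) - 1/(s + 2)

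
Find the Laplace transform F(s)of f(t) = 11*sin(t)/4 11/(4*(s^2+1))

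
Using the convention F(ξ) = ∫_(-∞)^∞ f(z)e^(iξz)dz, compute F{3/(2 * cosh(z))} 3 * pi/(2 * cosh(pi * ξ/2))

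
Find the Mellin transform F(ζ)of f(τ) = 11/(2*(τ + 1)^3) 11*pi*(ζ - 2)*(ζ - 1)/(4*sin(pi*ζ))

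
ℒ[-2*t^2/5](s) -4/(5*s^3)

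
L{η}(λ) λ^(-2)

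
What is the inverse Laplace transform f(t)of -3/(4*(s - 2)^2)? -3*t*exp(2*t)/4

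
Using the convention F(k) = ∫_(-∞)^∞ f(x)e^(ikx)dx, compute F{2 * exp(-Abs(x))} 4/(k^2 + 1)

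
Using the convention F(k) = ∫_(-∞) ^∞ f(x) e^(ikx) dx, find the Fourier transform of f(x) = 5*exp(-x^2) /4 5*sqrt(pi)*exp(-k^2/4) /4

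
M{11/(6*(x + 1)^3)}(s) 11*pi*(s - 2)*(s - 1)/(12*sin(pi*s))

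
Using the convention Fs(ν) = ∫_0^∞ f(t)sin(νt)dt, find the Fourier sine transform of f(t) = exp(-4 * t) ν/(ν^2 + 16)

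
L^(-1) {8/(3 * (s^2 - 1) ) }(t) 8 * sinh(t) /3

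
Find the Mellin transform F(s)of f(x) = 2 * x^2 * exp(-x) 2 * gamma(s + 2)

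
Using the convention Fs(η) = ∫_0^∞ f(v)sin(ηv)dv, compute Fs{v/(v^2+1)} pi*exp(-η)/2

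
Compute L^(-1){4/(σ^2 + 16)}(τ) sin(4*τ)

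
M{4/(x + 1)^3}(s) 2*pi*(s - 2)*(s - 1)/sin(pi*s)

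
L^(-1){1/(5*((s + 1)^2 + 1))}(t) exp(-t)*sin(t)/5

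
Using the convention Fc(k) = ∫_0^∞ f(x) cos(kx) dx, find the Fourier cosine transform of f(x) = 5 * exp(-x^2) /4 5 * sqrt(pi) * exp(-k^2/4) /8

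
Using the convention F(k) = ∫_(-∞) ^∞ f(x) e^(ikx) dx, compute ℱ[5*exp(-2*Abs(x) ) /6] 10/(3*(k^2 + 4) ) 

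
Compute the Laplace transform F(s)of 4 4/s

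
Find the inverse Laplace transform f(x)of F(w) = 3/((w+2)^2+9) exp(-2*x)*sin(3*x)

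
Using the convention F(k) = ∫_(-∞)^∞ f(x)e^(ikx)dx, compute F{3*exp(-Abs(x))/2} 3/(k^2+1)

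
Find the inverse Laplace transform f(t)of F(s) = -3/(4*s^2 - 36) -sinh(3*t)/4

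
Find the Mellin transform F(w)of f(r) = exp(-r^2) gamma(w/2)/2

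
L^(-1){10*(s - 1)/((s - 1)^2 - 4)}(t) 10*exp(t)*cosh(2*t)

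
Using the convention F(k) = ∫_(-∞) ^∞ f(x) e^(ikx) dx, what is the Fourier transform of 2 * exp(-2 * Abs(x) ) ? 8/(k^2 + 4) 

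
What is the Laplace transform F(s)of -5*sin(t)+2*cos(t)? 2*s/(s^2+1) - 5/(s^2+1)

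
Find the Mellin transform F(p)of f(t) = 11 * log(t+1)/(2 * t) -11 * pi * csc(pi * p)/(2 * p - 2)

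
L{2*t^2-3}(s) 4/s^3-3/s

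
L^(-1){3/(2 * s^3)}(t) 3 * t^2/4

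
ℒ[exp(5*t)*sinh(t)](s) 1/((s - 5) ^2-1) 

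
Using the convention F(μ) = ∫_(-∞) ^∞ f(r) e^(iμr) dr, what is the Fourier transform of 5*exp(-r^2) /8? 5*sqrt(pi)*exp(-μ^2/4) /8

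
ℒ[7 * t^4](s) 168/s^5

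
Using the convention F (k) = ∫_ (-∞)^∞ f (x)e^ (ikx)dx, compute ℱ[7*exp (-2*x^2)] 7*sqrt (2)*sqrt (pi)*exp (-k^2/8)/2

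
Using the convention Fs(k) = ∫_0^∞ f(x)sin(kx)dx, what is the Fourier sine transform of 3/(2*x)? 3*pi/4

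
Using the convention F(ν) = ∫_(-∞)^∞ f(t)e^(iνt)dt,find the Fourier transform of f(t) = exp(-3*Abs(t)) 6/(ν^2 + 9)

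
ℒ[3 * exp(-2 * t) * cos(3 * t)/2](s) 3 * (s + 2)/(2 * ((s + 2)^2 + 9))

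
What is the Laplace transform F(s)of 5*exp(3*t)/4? 5/(4*(s - 3))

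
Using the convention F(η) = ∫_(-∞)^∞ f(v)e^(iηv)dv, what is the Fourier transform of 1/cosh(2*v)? pi/(2*cosh(pi*η/4))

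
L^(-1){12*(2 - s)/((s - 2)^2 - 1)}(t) -12*exp(2*t)*cosh(t)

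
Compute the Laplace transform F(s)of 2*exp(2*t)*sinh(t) 2/((s - 2)^2 - 1)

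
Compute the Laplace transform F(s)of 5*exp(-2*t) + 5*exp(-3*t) 5/(s + 3) + 5/(s + 2)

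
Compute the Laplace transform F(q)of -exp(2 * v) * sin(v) -1/((q - 2)^2 + 1)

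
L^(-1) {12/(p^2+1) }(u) 12*sin(u) 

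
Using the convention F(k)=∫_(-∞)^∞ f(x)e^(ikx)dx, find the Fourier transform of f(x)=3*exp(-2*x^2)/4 3*sqrt(2)*sqrt(pi)*exp(-k^2/8)/8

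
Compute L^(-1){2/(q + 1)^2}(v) 2 * v * exp(-v)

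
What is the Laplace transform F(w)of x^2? 2/w^3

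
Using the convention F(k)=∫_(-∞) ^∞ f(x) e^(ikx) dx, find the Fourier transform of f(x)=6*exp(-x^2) 6*sqrt(pi)*exp(-k^2/4) 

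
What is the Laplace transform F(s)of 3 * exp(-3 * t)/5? 3/(5 * (s + 3))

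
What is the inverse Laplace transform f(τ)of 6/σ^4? τ^3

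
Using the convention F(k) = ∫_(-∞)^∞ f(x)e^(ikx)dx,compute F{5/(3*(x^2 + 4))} 5*pi*exp(-2*Abs(k))/6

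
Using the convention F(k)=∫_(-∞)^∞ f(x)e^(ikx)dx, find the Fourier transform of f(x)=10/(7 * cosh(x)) 10 * pi/(7 * cosh(pi * k/2))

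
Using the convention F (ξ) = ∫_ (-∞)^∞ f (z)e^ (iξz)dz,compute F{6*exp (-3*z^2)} 2*sqrt (3)*sqrt (pi)*exp (-ξ^2/12)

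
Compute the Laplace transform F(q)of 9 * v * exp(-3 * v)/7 9/(7 * (q + 3)^2)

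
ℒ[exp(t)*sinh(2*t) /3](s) 2/(3*((s - 1) ^2-4) ) 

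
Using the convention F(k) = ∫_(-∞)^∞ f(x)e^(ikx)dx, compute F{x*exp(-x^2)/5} I*sqrt(pi)*k*exp(-k^2/4)/10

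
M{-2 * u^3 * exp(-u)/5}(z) -2 * gamma(z + 3)/5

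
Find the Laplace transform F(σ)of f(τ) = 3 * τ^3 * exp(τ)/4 9/(2 * (σ - 1)^4)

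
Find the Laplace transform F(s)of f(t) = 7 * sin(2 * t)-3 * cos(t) 14/(s^2 + 4)-3 * s/(s^2 + 1)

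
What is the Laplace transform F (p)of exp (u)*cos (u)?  (p - 1)/ ( (p - 1)^2 + 1)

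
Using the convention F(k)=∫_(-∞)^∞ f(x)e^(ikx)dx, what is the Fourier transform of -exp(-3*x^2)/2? -sqrt(3)*sqrt(pi)*exp(-k^2/12)/6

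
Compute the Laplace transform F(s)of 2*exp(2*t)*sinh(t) 2/((s - 2)^2 - 1)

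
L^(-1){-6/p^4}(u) -u^3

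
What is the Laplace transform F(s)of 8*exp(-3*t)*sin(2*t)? 16/((s+3)^2+4)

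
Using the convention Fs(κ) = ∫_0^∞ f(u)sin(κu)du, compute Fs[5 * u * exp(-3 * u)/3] 10 * κ/(κ^2 + 9)^2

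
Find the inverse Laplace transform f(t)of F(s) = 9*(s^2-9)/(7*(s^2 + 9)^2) 9*t*cos(3*t)/7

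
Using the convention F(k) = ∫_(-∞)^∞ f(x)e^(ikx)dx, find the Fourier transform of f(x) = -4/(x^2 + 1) -4*pi*exp(-Abs(k))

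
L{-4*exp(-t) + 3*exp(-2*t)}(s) 3/(s + 2) - 4/(s + 1)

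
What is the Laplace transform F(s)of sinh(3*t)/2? 3/(2*(s^2-9))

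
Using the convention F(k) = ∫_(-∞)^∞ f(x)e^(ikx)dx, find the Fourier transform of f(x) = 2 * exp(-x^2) 2 * sqrt(pi) * exp(-k^2/4)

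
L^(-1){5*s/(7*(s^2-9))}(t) 5*cosh(3*t)/7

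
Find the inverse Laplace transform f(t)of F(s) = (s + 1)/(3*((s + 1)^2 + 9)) exp(-t)*cos(3*t)/3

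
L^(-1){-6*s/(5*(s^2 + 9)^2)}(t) -t*sin(3*t)/5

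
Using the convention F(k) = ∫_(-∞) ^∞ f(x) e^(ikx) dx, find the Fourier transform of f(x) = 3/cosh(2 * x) 3 * pi/(2 * cosh(pi * k/4) ) 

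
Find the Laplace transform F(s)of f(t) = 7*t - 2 7/s^2 - 2/s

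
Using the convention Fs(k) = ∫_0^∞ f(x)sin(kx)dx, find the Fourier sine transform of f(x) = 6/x 3 * pi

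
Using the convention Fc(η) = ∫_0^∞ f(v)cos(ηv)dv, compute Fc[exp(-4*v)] 4/(η^2+16)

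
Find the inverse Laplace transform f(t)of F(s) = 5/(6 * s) 5/6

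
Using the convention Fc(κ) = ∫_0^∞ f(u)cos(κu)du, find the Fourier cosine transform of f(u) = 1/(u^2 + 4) pi*exp(-2*κ)/4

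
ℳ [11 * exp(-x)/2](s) 11 * gamma(s)/2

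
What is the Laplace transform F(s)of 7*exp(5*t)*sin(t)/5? 7/(5*((s - 5)^2 + 1))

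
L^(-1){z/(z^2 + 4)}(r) cos(2*r)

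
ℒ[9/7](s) 9/ (7 * s)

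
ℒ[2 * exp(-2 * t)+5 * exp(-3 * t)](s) 2/(s+2)+5/(s+3)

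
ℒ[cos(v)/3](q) q/(3 * (q^2+1))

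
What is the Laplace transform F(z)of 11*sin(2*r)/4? 11/(2*(z^2 + 4))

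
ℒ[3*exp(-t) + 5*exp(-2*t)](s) 5/(s + 2) + 3/(s + 1)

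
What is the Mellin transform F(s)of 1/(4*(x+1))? pi*csc(pi*s)/4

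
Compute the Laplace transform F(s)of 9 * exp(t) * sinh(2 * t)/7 18/(7 * ((s - 1)^2 - 4))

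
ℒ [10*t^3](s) 60/s^4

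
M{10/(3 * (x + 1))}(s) 10 * pi * csc(pi * s)/3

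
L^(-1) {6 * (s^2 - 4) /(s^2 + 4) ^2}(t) 6 * t * cos(2 * t) 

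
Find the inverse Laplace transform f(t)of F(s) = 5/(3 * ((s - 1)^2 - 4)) 5 * exp(t) * sinh(2 * t)/6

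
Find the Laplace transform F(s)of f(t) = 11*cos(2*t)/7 11*s/(7*(s^2 + 4))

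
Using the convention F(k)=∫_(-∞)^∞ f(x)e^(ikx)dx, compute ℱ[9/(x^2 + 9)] 3*pi*exp(-3*Abs(k))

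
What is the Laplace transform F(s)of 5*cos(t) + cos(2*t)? 5*s/(s^2 + 1) + s/(s^2 + 4)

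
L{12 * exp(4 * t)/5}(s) 12/(5 * (s - 4))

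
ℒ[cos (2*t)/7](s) s/ (7*(s^2 + 4))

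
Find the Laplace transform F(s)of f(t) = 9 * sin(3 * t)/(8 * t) 9 * atan(3/s)/8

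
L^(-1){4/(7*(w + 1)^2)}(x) 4*x*exp(-x)/7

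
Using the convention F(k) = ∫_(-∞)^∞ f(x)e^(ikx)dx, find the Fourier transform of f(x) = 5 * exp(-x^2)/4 5 * sqrt(pi) * exp(-k^2/4)/4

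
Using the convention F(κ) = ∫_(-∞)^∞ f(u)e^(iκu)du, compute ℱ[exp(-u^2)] sqrt(pi)*exp(-κ^2/4)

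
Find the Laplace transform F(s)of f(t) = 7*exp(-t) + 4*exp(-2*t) 7/(s + 1) + 4/(s + 2)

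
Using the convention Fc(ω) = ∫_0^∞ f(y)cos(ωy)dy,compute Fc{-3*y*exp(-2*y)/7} 3*(ω^2 - 4)/(7*(ω^2 + 4)^2)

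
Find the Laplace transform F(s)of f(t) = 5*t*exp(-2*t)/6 5/(6*(s + 2)^2)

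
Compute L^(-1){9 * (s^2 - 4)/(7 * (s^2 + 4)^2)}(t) 9 * t * cos(2 * t)/7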